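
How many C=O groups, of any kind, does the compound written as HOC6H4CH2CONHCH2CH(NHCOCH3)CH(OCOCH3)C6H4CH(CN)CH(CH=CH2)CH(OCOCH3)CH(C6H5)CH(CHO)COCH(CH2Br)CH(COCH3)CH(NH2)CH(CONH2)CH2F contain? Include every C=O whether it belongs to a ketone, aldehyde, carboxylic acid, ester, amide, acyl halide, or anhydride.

8

CH2CONHCH2: amide, 1 C=O (running total 1).
CH(NHCOCH3): amide, 1 C=O (running total 2).
CH(OCOCH3): ester, 1 C=O (running total 3).
CH(OCOCH3): ester, 1 C=O (running total 4).
CH(CHO): aldehyde, 1 C=O (running total 5).
CO: ketone, 1 C=O (running total 6).
CH(COCH3): ketone, 1 C=O (running total 7).
CH(CONH2): amide, 1 C=O (running total 8).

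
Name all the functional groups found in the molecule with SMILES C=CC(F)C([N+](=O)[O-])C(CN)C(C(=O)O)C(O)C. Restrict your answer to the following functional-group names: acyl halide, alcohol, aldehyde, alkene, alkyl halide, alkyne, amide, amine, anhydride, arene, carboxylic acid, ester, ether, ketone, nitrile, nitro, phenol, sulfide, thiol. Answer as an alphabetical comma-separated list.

alcohol, alkene, alkyl halide, amine, carboxylic acid, nitro

Reading the structure from left to right:
  CH2=CH: C=C double bond → alkene.
  CH(F): halogen on an sp³ carbon → alkyl halide.
  CH(NO2): –NO2 on an sp³ carbon → nitro (the N=O is not a carbonyl).
  CH(CH2NH2): pendant –CH2NH2: N on sp³ C, no adjacent C=O → amine.
  CH(COOH): pendant –COOH: carbonyl C bonded to C and –OH → carboxylic acid.
  CH(OH): –OH on an sp³ carbon → alcohol (secondary).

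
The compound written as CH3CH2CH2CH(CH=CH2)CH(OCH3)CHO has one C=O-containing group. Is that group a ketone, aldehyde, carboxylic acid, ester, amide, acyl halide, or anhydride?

aldehyde

The carbonyl is in the CHO segment: terminal –CHO: carbonyl C bonded to H and C → aldehyde.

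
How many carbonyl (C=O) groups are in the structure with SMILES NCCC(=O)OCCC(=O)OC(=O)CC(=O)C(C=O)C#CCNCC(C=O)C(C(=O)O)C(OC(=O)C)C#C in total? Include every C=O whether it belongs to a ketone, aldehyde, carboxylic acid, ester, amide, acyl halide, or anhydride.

8

CH2COOCH2: ester, 1 C=O (running total 1).
CH2CO-O-COCH2: anhydride, 2 C=O (running total 3).
CO: ketone, 1 C=O (running total 4).
CH(CHO): aldehyde, 1 C=O (running total 5).
CH(CHO): aldehyde, 1 C=O (running total 6).
CH(COOH): carboxylic acid, 1 C=O (running total 7).
CH(OCOCH3): ester, 1 C=O (running total 8).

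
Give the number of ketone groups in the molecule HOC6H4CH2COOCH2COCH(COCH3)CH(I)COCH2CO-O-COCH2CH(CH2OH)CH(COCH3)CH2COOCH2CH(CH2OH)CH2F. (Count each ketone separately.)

–OH attached directly to an aromatic ring → phenol (not alcohol); the ring itself is an arene.
–C(=O)–O–C with C on the carbonyl side → ester.
–C(=O)– with carbon on both sides → ketone.
pendant –COCH3: carbonyl C bonded to two carbons → ketone.
halogen on an sp³ carbon → alkyl halide.
–C(=O)– with carbon on both sides → ketone.
two acyl groups sharing one oxygen, –C(=O)–O–C(=O)– → anhydride.
pendant –CH2OH on an sp³ backbone C → alcohol.
pendant –COCH3: carbonyl C bonded to two carbons → ketone.
–C(=O)–O–C with C on the carbonyl side → ester.
pendant –CH2OH on an sp³ backbone C → alcohol.
halogen on an sp³ carbon → alkyl halide.
Ketone appears at: CO, CH(COCH3), CO, CH(COCH3) → 4.

4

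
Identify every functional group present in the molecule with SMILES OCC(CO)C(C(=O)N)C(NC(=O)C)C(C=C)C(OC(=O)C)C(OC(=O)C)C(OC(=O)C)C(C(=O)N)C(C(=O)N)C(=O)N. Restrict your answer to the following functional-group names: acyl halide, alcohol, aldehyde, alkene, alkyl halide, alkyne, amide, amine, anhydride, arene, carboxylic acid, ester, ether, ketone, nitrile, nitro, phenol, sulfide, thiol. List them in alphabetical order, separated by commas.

Working along the chain:
  HOCH2: HO– on an sp³ carbon → alcohol.
  CH(CH2OH): pendant –CH2OH on an sp³ backbone C → alcohol.
  CH(CONH2): pendant –CONH2: carbonyl C bonded to C and N → amide.
  CH(NHCOCH3): pendant –NHC(=O)CH3: N bonded to a carbonyl → amide (not amine).
  CH(CH=CH2): pendant –CH=CH2: C=C double bond → alkene.
  CH(OCOCH3): pendant –OC(=O)CH3: an acyloxy group → ester.
  CH(OCOCH3): pendant –OC(=O)CH3: an acyloxy group → ester.
  CH(OCOCH3): pendant –OC(=O)CH3: an acyloxy group → ester.
  CH(CONH2): pendant –CONH2: carbonyl C bonded to C and N → amide.
  CH(CONH2): pendant –CONH2: carbonyl C bonded to C and N → amide.
  CONH2: –C(=O)NH2: carbonyl C bonded to C and to N → amide (the N is not a separate amine).

alcohol, alkene, amide, ester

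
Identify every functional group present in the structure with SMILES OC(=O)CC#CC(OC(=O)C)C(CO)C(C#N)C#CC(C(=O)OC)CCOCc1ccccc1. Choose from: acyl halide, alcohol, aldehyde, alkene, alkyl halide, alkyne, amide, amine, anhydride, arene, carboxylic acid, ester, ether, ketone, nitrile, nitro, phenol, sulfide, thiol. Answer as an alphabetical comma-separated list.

alcohol, alkyne, arene, carboxylic acid, ester, ether, nitrile

Taking each segment in turn:
  HOOC: –COOH: carbonyl C bonded to –OH and C → carboxylic acid (the –OH is not a separate alcohol).
  C≡C: C≡C triple bond → alkyne.
  CH(OCOCH3): pendant –OC(=O)CH3: an acyloxy group → ester.
  CH(CH2OH): pendant –CH2OH on an sp³ backbone C → alcohol.
  CH(CN): pendant –C≡N: nitrile.
  C≡C: C≡C triple bond → alkyne.
  CH(COOCH3): pendant –COOCH3: carbonyl C bonded to C and –OCH3 → ester.
  CH2OCH2: C–O–C with sp³ carbons on both sides and no adjacent C=O → ether.
  C6H5: –C6H5 phenyl ring → arene.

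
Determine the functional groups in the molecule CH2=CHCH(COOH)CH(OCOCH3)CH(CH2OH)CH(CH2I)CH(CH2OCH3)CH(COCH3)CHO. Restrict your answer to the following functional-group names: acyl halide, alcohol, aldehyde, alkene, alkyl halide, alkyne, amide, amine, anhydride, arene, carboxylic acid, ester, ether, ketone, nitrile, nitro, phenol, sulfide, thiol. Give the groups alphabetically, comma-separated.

C=C double bond → alkene.
pendant –COOH: carbonyl C bonded to C and –OH → carboxylic acid.
pendant –OC(=O)CH3: an acyloxy group → ester.
pendant –CH2OH on an sp³ backbone C → alcohol.
pendant –CH2X: halogen on sp³ carbon → alkyl halide.
pendant –CH2OCH3: C–O–C linkage → ether.
pendant –COCH3: carbonyl C bonded to two carbons → ketone.
terminal –CHO: carbonyl C bonded to H and C → aldehyde.

alcohol, aldehyde, alkene, alkyl halide, carboxylic acid, ester, ether, ketone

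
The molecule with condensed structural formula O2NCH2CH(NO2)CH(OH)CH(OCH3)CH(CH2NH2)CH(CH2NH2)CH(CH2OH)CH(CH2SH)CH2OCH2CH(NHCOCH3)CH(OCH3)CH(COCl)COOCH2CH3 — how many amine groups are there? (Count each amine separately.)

Reading the structure from left to right:
  O2NCH2: –NO2 on carbon → nitro group.
  CH(NO2): –NO2 on an sp³ carbon → nitro (the N=O is not a carbonyl).
  CH(OH): –OH on an sp³ carbon → alcohol (secondary).
  CH(OCH3): pendant –OCH3: C–O–C with sp³ C, no adjacent C=O → ether.
  CH(CH2NH2): pendant –CH2NH2: N on sp³ C, no adjacent C=O → amine.
  CH(CH2NH2): pendant –CH2NH2: N on sp³ C, no adjacent C=O → amine.
  CH(CH2OH): pendant –CH2OH on an sp³ backbone C → alcohol.
  CH(CH2SH): pendant –CH2SH → thiol.
  CH2OCH2: C–O–C with sp³ carbons on both sides and no adjacent C=O → ether.
  CH(NHCOCH3): pendant –NHC(=O)CH3: N bonded to a carbonyl → amide (not amine).
  CH(OCH3): pendant –OCH3: C–O–C with sp³ C, no adjacent C=O → ether.
  CH(COCl): pendant –C(=O)X: carbonyl C bonded to C and halogen → acyl halide.
  COOCH2CH3: –C(=O)OCH2CH3: carbonyl C bonded to C and to –OEt → ester.
Amine appears at: CH(CH2NH2), CH(CH2NH2) → 2.

2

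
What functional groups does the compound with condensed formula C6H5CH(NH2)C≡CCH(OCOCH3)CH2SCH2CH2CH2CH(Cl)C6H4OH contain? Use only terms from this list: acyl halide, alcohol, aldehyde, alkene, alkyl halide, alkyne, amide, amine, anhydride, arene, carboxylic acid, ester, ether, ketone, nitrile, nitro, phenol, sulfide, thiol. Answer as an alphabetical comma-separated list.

alkyl halide, alkyne, amine, arene, ester, phenol, sulfide

C6H5– phenyl ring → arene.
–NH2 on an sp³ carbon with no adjacent C=O → amine.
C≡C triple bond → alkyne.
pendant –OC(=O)CH3: an acyloxy group → ester.
C–S–C linkage → sulfide (thioether).
halogen on an sp³ carbon → alkyl halide.
–OH attached directly to an aromatic ring → phenol (not alcohol); the ring itself is an arene.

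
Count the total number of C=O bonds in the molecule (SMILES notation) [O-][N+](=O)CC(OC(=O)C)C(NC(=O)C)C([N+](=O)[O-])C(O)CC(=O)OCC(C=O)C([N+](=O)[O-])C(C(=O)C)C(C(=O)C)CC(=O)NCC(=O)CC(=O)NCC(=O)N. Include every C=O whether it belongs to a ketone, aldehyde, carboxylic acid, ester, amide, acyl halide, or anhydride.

CH(OCOCH3): ester, 1 C=O (running total 1).
CH(NHCOCH3): amide, 1 C=O (running total 2).
CH2COOCH2: ester, 1 C=O (running total 3).
CH(CHO): aldehyde, 1 C=O (running total 4).
CH(COCH3): ketone, 1 C=O (running total 5).
CH(COCH3): ketone, 1 C=O (running total 6).
CH2CONHCH2: amide, 1 C=O (running total 7).
CO: ketone, 1 C=O (running total 8).
CH2CONHCH2: amide, 1 C=O (running total 9).
CONH2: amide, 1 C=O (running total 10).

10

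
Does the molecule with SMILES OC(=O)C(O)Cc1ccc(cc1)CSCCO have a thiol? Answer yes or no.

Working along the chain:
  HOOC: –COOH: carbonyl C bonded to –OH and C → carboxylic acid (the –OH is not a separate alcohol).
  CH(OH): –OH on an sp³ carbon → alcohol (secondary).
  C6H4: para-disubstituted benzene ring → arene.
  CH2SCH2: C–S–C linkage → sulfide (thioether).
  CH2OH: –OH on an sp³ carbon → alcohol.
The groups actually present are: alcohol, arene, carboxylic acid, sulfide.

no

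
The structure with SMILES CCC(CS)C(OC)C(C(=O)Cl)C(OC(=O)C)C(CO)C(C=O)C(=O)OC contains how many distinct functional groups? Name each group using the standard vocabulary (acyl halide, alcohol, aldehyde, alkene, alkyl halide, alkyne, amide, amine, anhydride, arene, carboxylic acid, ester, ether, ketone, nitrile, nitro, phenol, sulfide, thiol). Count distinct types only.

6

Reading the structure from left to right:
  CH(CH2SH): pendant –CH2SH → thiol.
  CH(OCH3): pendant –OCH3: C–O–C with sp³ C, no adjacent C=O → ether.
  CH(COCl): pendant –C(=O)X: carbonyl C bonded to C and halogen → acyl halide.
  CH(OCOCH3): pendant –OC(=O)CH3: an acyloxy group → ester.
  CH(CH2OH): pendant –CH2OH on an sp³ backbone C → alcohol.
  CH(CHO): pendant –CHO: carbonyl C bonded to C and H → aldehyde.
  COOCH3: –C(=O)OCH3: carbonyl C bonded to C and to –OCH3 → ester (not ketone + ether).
Distinct types present: acyl halide, alcohol, aldehyde, ester, ether, thiol.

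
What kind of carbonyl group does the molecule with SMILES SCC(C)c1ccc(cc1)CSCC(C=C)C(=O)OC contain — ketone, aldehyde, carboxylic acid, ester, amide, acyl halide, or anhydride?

The carbonyl is in the COOCH3 segment: –C(=O)OCH3: carbonyl C bonded to C and to –OCH3 → ester (not ketone + ether).

ester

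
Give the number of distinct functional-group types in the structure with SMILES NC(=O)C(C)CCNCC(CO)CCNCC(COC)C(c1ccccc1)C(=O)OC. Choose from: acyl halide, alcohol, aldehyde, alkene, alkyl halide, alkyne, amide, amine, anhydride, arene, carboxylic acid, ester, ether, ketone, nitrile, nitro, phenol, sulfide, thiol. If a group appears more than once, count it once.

6

Working along the chain:
  H2NCO: –C(=O)NH2: carbonyl C bonded to C and to N → amide (the N is not a separate amine).
  CH2NHCH2: C–N–C with sp³ carbons and no adjacent C=O → amine (secondary).
  CH(CH2OH): pendant –CH2OH on an sp³ backbone C → alcohol.
  CH2NHCH2: C–N–C with sp³ carbons and no adjacent C=O → amine (secondary).
  CH(CH2OCH3): pendant –CH2OCH3: C–O–C linkage → ether.
  CH(C6H5): pendant –C6H5: benzene ring → arene.
  COOCH3: –C(=O)OCH3: carbonyl C bonded to C and to –OCH3 → ester (not ketone + ether).
Distinct types present: alcohol, amide, amine, arene, ester, ether.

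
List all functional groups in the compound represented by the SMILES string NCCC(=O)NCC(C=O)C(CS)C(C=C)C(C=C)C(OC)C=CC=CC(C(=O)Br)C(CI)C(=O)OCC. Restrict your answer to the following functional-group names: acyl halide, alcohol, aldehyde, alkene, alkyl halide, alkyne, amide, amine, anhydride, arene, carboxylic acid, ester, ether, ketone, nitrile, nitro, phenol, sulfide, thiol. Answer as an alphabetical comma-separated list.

Working along the chain:
  H2NCH2: –NH2 on an sp³ carbon with no adjacent C=O → amine.
  CH2CONHCH2: –C(=O)–N– linkage → amide (the N is not an amine).
  CH(CHO): pendant –CHO: carbonyl C bonded to C and H → aldehyde.
  CH(CH2SH): pendant –CH2SH → thiol.
  CH(CH=CH2): pendant –CH=CH2: C=C double bond → alkene.
  CH(CH=CH2): pendant –CH=CH2: C=C double bond → alkene.
  CH(OCH3): pendant –OCH3: C–O–C with sp³ C, no adjacent C=O → ether.
  CH=CH: C=C double bond → alkene.
  CH=CH: C=C double bond → alkene.
  CH(COBr): pendant –C(=O)X: carbonyl C bonded to C and halogen → acyl halide.
  CH(CH2I): pendant –CH2X: halogen on sp³ carbon → alkyl halide.
  COOCH2CH3: –C(=O)OCH2CH3: carbonyl C bonded to C and to –OEt → ester.

acyl halide, aldehyde, alkene, alkyl halide, amide, amine, ester, ether, thiol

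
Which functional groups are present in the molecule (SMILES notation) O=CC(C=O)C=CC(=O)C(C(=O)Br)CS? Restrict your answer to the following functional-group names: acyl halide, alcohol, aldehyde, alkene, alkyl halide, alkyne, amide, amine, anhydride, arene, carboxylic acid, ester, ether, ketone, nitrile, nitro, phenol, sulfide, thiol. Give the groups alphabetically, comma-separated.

Taking each segment in turn:
  OHC: terminal –CHO: carbonyl C bonded to H and C → aldehyde.
  CH(CHO): pendant –CHO: carbonyl C bonded to C and H → aldehyde.
  CH=CH: C=C double bond → alkene.
  CO: –C(=O)– with carbon on both sides → ketone.
  CH(COBr): pendant –C(=O)X: carbonyl C bonded to C and halogen → acyl halide.
  CH2SH: –SH on an sp³ carbon → thiol.

acyl halide, aldehyde, alkene, ketone, thiol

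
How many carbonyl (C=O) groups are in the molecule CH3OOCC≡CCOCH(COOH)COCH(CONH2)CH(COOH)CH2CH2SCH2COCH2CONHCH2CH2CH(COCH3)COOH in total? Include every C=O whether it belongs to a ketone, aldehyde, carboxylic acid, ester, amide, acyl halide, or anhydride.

10

CH3OOC: ester, 1 C=O (running total 1).
CO: ketone, 1 C=O (running total 2).
CH(COOH): carboxylic acid, 1 C=O (running total 3).
CO: ketone, 1 C=O (running total 4).
CH(CONH2): amide, 1 C=O (running total 5).
CH(COOH): carboxylic acid, 1 C=O (running total 6).
CO: ketone, 1 C=O (running total 7).
CH2CONHCH2: amide, 1 C=O (running total 8).
CH(COCH3): ketone, 1 C=O (running total 9).
COOH: carboxylic acid, 1 C=O (running total 10).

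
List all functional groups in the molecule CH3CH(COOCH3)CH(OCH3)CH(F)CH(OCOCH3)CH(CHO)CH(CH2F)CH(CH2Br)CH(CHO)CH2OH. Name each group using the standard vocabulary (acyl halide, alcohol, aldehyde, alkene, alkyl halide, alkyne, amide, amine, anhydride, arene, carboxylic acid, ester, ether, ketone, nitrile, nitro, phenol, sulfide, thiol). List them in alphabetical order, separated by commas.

alcohol, aldehyde, alkyl halide, ester, ether

pendant –COOCH3: carbonyl C bonded to C and –OCH3 → ester.
pendant –OCH3: C–O–C with sp³ C, no adjacent C=O → ether.
halogen on an sp³ carbon → alkyl halide.
pendant –OC(=O)CH3: an acyloxy group → ester.
pendant –CHO: carbonyl C bonded to C and H → aldehyde.
pendant –CH2X: halogen on sp³ carbon → alkyl halide.
pendant –CH2X: halogen on sp³ carbon → alkyl halide.
pendant –CHO: carbonyl C bonded to C and H → aldehyde.
–OH on an sp³ carbon → alcohol.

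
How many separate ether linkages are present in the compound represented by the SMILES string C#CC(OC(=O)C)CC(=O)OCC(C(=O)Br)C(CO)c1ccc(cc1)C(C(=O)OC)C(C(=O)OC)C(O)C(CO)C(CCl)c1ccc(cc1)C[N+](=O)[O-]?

C≡C triple bond → alkyne.
pendant –OC(=O)CH3: an acyloxy group → ester.
–C(=O)–O–C with C on the carbonyl side → ester.
pendant –C(=O)X: carbonyl C bonded to C and halogen → acyl halide.
pendant –CH2OH on an sp³ backbone C → alcohol.
para-disubstituted benzene ring → arene.
pendant –COOCH3: carbonyl C bonded to C and –OCH3 → ester.
pendant –COOCH3: carbonyl C bonded to C and –OCH3 → ester.
–OH on an sp³ carbon → alcohol (secondary).
pendant –CH2OH on an sp³ backbone C → alcohol.
pendant –CH2X: halogen on sp³ carbon → alkyl halide.
para-disubstituted benzene ring → arene.
–NO2 on carbon → nitro group.
No segment is a ether: CH(OCOCH3) is ester, not ether; CH2COOCH2 is ester, not ether; CH(CH2OH) is alcohol, not ether. → 0.

0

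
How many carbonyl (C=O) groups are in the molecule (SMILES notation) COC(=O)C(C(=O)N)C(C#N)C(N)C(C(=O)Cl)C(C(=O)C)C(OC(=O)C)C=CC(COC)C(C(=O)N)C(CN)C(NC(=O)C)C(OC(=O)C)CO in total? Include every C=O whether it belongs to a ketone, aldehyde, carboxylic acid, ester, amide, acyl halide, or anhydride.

8

CH3OOC: ester, 1 C=O (running total 1).
CH(CONH2): amide, 1 C=O (running total 2).
CH(COCl): acyl halide, 1 C=O (running total 3).
CH(COCH3): ketone, 1 C=O (running total 4).
CH(OCOCH3): ester, 1 C=O (running total 5).
CH(CONH2): amide, 1 C=O (running total 6).
CH(NHCOCH3): amide, 1 C=O (running total 7).
CH(OCOCH3): ester, 1 C=O (running total 8).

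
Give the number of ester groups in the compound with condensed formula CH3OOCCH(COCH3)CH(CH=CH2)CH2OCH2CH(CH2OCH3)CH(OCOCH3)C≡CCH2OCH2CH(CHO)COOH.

2

Reading the structure from left to right:
  CH3OOC: CH3O–C(=O)–: carbonyl C bonded to C and to –OCH3 → ester (not ketone + ether).
  CH(COCH3): pendant –COCH3: carbonyl C bonded to two carbons → ketone.
  CH(CH=CH2): pendant –CH=CH2: C=C double bond → alkene.
  CH2OCH2: C–O–C with sp³ carbons on both sides and no adjacent C=O → ether.
  CH(CH2OCH3): pendant –CH2OCH3: C–O–C linkage → ether.
  CH(OCOCH3): pendant –OC(=O)CH3: an acyloxy group → ester.
  C≡C: C≡C triple bond → alkyne.
  CH2OCH2: C–O–C with sp³ carbons on both sides and no adjacent C=O → ether.
  CH(CHO): pendant –CHO: carbonyl C bonded to C and H → aldehyde.
  COOH: –COOH: carbonyl C bonded to –OH and C → carboxylic acid (the –OH is not a separate alcohol).
Ester appears at: CH3OOC, CH(OCOCH3) → 2.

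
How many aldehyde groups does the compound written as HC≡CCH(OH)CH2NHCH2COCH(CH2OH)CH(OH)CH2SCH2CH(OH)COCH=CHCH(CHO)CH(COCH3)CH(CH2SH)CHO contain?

C≡C triple bond → alkyne.
–OH on an sp³ carbon → alcohol (secondary).
C–N–C with sp³ carbons and no adjacent C=O → amine (secondary).
–C(=O)– with carbon on both sides → ketone.
pendant –CH2OH on an sp³ backbone C → alcohol.
–OH on an sp³ carbon → alcohol (secondary).
C–S–C linkage → sulfide (thioether).
–OH on an sp³ carbon → alcohol (secondary).
–C(=O)– with carbon on both sides → ketone.
C=C double bond → alkene.
pendant –CHO: carbonyl C bonded to C and H → aldehyde.
pendant –COCH3: carbonyl C bonded to two carbons → ketone.
pendant –CH2SH → thiol.
terminal –CHO: carbonyl C bonded to H and C → aldehyde.
Aldehyde appears at: CH(CHO), CHO → 2.

2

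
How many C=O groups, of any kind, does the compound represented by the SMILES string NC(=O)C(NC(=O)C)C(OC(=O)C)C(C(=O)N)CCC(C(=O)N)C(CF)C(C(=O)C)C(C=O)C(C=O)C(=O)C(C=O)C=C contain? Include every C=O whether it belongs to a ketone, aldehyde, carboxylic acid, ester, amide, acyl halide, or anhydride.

10

H2NCO: amide, 1 C=O (running total 1).
CH(NHCOCH3): amide, 1 C=O (running total 2).
CH(OCOCH3): ester, 1 C=O (running total 3).
CH(CONH2): amide, 1 C=O (running total 4).
CH(CONH2): amide, 1 C=O (running total 5).
CH(COCH3): ketone, 1 C=O (running total 6).
CH(CHO): aldehyde, 1 C=O (running total 7).
CH(CHO): aldehyde, 1 C=O (running total 8).
CO: ketone, 1 C=O (running total 9).
CH(CHO): aldehyde, 1 C=O (running total 10).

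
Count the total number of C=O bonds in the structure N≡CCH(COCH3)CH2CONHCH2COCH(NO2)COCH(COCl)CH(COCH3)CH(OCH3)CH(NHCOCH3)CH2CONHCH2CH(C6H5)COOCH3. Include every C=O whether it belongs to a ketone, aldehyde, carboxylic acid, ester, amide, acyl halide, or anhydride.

CH(COCH3): ketone, 1 C=O (running total 1).
CH2CONHCH2: amide, 1 C=O (running total 2).
CO: ketone, 1 C=O (running total 3).
CO: ketone, 1 C=O (running total 4).
CH(COCl): acyl halide, 1 C=O (running total 5).
CH(COCH3): ketone, 1 C=O (running total 6).
CH(NHCOCH3): amide, 1 C=O (running total 7).
CH2CONHCH2: amide, 1 C=O (running total 8).
COOCH3: ester, 1 C=O (running total 9).

9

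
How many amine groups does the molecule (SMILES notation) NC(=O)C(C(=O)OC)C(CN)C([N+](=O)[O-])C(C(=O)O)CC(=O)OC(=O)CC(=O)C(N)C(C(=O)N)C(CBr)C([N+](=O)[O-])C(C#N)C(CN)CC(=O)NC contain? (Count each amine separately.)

3

Working along the chain:
  H2NCO: –C(=O)NH2: carbonyl C bonded to C and to N → amide (the N is not a separate amine).
  CH(COOCH3): pendant –COOCH3: carbonyl C bonded to C and –OCH3 → ester.
  CH(CH2NH2): pendant –CH2NH2: N on sp³ C, no adjacent C=O → amine.
  CH(NO2): –NO2 on an sp³ carbon → nitro (the N=O is not a carbonyl).
  CH(COOH): pendant –COOH: carbonyl C bonded to C and –OH → carboxylic acid.
  CH2CO-O-COCH2: two acyl groups sharing one oxygen, –C(=O)–O–C(=O)– → anhydride.
  CO: –C(=O)– with carbon on both sides → ketone.
  CH(NH2): –NH2 on an sp³ carbon with no adjacent C=O → amine.
  CH(CONH2): pendant –CONH2: carbonyl C bonded to C and N → amide.
  CH(CH2Br): pendant –CH2X: halogen on sp³ carbon → alkyl halide.
  CH(NO2): –NO2 on an sp³ carbon → nitro (the N=O is not a carbonyl).
  CH(CN): pendant –C≡N: nitrile.
  CH(CH2NH2): pendant –CH2NH2: N on sp³ C, no adjacent C=O → amine.
  CONHCH3: –C(=O)NHCH3: carbonyl C bonded to C and to N → amide (the N is not an amine).
Amine appears at: CH(CH2NH2), CH(NH2), CH(CH2NH2) → 3.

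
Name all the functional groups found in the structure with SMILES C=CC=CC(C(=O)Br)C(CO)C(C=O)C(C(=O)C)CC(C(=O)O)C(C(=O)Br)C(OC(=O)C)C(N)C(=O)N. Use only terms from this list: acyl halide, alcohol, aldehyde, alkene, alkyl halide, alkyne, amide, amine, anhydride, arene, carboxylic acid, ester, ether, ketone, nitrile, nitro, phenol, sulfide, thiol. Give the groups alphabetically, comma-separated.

acyl halide, alcohol, aldehyde, alkene, amide, amine, carboxylic acid, ester, ketone

C=C double bond → alkene.
C=C double bond → alkene.
pendant –C(=O)X: carbonyl C bonded to C and halogen → acyl halide.
pendant –CH2OH on an sp³ backbone C → alcohol.
pendant –CHO: carbonyl C bonded to C and H → aldehyde.
pendant –COCH3: carbonyl C bonded to two carbons → ketone.
pendant –COOH: carbonyl C bonded to C and –OH → carboxylic acid.
pendant –C(=O)X: carbonyl C bonded to C and halogen → acyl halide.
pendant –OC(=O)CH3: an acyloxy group → ester.
–NH2 on an sp³ carbon with no adjacent C=O → amine.
–C(=O)NH2: carbonyl C bonded to C and to N → amide (the N is not a separate amine).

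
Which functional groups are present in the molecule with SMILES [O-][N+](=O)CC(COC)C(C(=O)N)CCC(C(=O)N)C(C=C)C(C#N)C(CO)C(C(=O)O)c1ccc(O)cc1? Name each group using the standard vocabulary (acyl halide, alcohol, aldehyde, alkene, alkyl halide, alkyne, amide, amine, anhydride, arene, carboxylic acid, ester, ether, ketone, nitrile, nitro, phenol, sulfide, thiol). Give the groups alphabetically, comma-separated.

–NO2 on carbon → nitro group.
pendant –CH2OCH3: C–O–C linkage → ether.
pendant –CONH2: carbonyl C bonded to C and N → amide.
pendant –CONH2: carbonyl C bonded to C and N → amide.
pendant –CH=CH2: C=C double bond → alkene.
pendant –C≡N: nitrile.
pendant –CH2OH on an sp³ backbone C → alcohol.
pendant –COOH: carbonyl C bonded to C and –OH → carboxylic acid.
–OH attached directly to an aromatic ring → phenol (not alcohol); the ring itself is an arene.

alcohol, alkene, amide, arene, carboxylic acid, ether, nitrile, nitro, phenol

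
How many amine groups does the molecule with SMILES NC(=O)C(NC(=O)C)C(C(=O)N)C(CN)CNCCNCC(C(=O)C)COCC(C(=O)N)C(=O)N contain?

Taking each segment in turn:
  H2NCO: –C(=O)NH2: carbonyl C bonded to C and to N → amide (the N is not a separate amine).
  CH(NHCOCH3): pendant –NHC(=O)CH3: N bonded to a carbonyl → amide (not amine).
  CH(CONH2): pendant –CONH2: carbonyl C bonded to C and N → amide.
  CH(CH2NH2): pendant –CH2NH2: N on sp³ C, no adjacent C=O → amine.
  CH2NHCH2: C–N–C with sp³ carbons and no adjacent C=O → amine (secondary).
  CH2NHCH2: C–N–C with sp³ carbons and no adjacent C=O → amine (secondary).
  CH(COCH3): pendant –COCH3: carbonyl C bonded to two carbons → ketone.
  CH2OCH2: C–O–C with sp³ carbons on both sides and no adjacent C=O → ether.
  CH(CONH2): pendant –CONH2: carbonyl C bonded to C and N → amide.
  CONH2: –C(=O)NH2: carbonyl C bonded to C and to N → amide (the N is not a separate amine).
Amine appears at: CH(CH2NH2), CH2NHCH2, CH2NHCH2 → 3.

3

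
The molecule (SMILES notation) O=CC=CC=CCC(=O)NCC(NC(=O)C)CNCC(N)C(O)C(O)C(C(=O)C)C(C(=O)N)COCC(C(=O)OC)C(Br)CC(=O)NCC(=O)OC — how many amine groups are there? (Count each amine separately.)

Working along the chain:
  OHC: terminal –CHO: carbonyl C bonded to H and C → aldehyde.
  CH=CH: C=C double bond → alkene.
  CH=CH: C=C double bond → alkene.
  CH2CONHCH2: –C(=O)–N– linkage → amide (the N is not an amine).
  CH(NHCOCH3): pendant –NHC(=O)CH3: N bonded to a carbonyl → amide (not amine).
  CH2NHCH2: C–N–C with sp³ carbons and no adjacent C=O → amine (secondary).
  CH(NH2): –NH2 on an sp³ carbon with no adjacent C=O → amine.
  CH(OH): –OH on an sp³ carbon → alcohol (secondary).
  CH(OH): –OH on an sp³ carbon → alcohol (secondary).
  CH(COCH3): pendant –COCH3: carbonyl C bonded to two carbons → ketone.
  CH(CONH2): pendant –CONH2: carbonyl C bonded to C and N → amide.
  CH2OCH2: C–O–C with sp³ carbons on both sides and no adjacent C=O → ether.
  CH(COOCH3): pendant –COOCH3: carbonyl C bonded to C and –OCH3 → ester.
  CH(Br): halogen on an sp³ carbon → alkyl halide.
  CH2CONHCH2: –C(=O)–N– linkage → amide (the N is not an amine).
  COOCH3: –C(=O)OCH3: carbonyl C bonded to C and to –OCH3 → ester (not ketone + ether).
Amine appears at: CH2NHCH2, CH(NH2) → 2.

2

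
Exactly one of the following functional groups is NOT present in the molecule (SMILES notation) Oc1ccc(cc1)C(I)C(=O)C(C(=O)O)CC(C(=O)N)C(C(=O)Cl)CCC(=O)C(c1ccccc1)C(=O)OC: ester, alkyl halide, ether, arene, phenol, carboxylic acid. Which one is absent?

ether

ester: present (COOCH3 — –C(=O)OCH3: carbonyl C bonded to C and to –OCH3 → ester (not ketone + ether)).
arene: present (HOC6H4 — –OH attached directly to an aromatic ring → phenol (not alcohol); the ring itself is an arene).
carboxylic acid: present (CH(COOH) — pendant –COOH: carbonyl C bonded to C and –OH → carboxylic acid).
alkyl halide: present (CH(I) — halogen on an sp³ carbon → alkyl halide).
phenol: present (HOC6H4 — –OH attached directly to an aromatic ring → phenol (not alcohol); the ring itself is an arene).
ether: absent. In COOCH3, the C–O–C oxygen is adjacent to a C=O, so it belongs to an ester, not an ether.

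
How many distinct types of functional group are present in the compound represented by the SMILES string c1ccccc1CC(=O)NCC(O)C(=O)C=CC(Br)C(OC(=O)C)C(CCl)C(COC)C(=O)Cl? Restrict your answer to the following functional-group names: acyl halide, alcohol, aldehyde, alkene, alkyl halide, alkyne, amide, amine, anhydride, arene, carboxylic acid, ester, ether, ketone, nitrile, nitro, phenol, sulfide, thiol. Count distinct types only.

C6H5– phenyl ring → arene.
–C(=O)–N– linkage → amide (the N is not an amine).
–OH on an sp³ carbon → alcohol (secondary).
–C(=O)– with carbon on both sides → ketone.
C=C double bond → alkene.
halogen on an sp³ carbon → alkyl halide.
pendant –OC(=O)CH3: an acyloxy group → ester.
pendant –CH2X: halogen on sp³ carbon → alkyl halide.
pendant –CH2OCH3: C–O–C linkage → ether.
–C(=O)Cl: carbonyl C bonded to C and to a halogen → acyl halide (not alkyl halide).
Distinct types present: acyl halide, alcohol, alkene, alkyl halide, amide, arene, ester, ether, ketone.

9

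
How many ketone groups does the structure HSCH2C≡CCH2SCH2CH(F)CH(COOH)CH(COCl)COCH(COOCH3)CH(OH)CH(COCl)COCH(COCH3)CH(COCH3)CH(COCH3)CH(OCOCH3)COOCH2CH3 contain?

5

Taking each segment in turn:
  HSCH2: –SH on an sp³ carbon → thiol.
  C≡C: C≡C triple bond → alkyne.
  CH2SCH2: C–S–C linkage → sulfide (thioether).
  CH(F): halogen on an sp³ carbon → alkyl halide.
  CH(COOH): pendant –COOH: carbonyl C bonded to C and –OH → carboxylic acid.
  CH(COCl): pendant –C(=O)X: carbonyl C bonded to C and halogen → acyl halide.
  CO: –C(=O)– with carbon on both sides → ketone.
  CH(COOCH3): pendant –COOCH3: carbonyl C bonded to C and –OCH3 → ester.
  CH(OH): –OH on an sp³ carbon → alcohol (secondary).
  CH(COCl): pendant –C(=O)X: carbonyl C bonded to C and halogen → acyl halide.
  CO: –C(=O)– with carbon on both sides → ketone.
  CH(COCH3): pendant –COCH3: carbonyl C bonded to two carbons → ketone.
  CH(COCH3): pendant –COCH3: carbonyl C bonded to two carbons → ketone.
  CH(COCH3): pendant –COCH3: carbonyl C bonded to two carbons → ketone.
  CH(OCOCH3): pendant –OC(=O)CH3: an acyloxy group → ester.
  COOCH2CH3: –C(=O)OCH2CH3: carbonyl C bonded to C and to –OEt → ester.
Ketone appears at: CO, CO, CH(COCH3), CH(COCH3), CH(COCH3) → 5.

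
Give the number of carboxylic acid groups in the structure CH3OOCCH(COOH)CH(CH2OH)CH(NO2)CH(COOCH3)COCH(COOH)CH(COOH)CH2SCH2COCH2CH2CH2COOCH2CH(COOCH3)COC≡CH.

3

Reading the structure from left to right:
  CH3OOC: CH3O–C(=O)–: carbonyl C bonded to C and to –OCH3 → ester (not ketone + ether).
  CH(COOH): pendant –COOH: carbonyl C bonded to C and –OH → carboxylic acid.
  CH(CH2OH): pendant –CH2OH on an sp³ backbone C → alcohol.
  CH(NO2): –NO2 on an sp³ carbon → nitro (the N=O is not a carbonyl).
  CH(COOCH3): pendant –COOCH3: carbonyl C bonded to C and –OCH3 → ester.
  CO: –C(=O)– with carbon on both sides → ketone.
  CH(COOH): pendant –COOH: carbonyl C bonded to C and –OH → carboxylic acid.
  CH(COOH): pendant –COOH: carbonyl C bonded to C and –OH → carboxylic acid.
  CH2SCH2: C–S–C linkage → sulfide (thioether).
  CO: –C(=O)– with carbon on both sides → ketone.
  CH2COOCH2: –C(=O)–O–C with C on the carbonyl side → ester.
  CH(COOCH3): pendant –COOCH3: carbonyl C bonded to C and –OCH3 → ester.
  CO: –C(=O)– with carbon on both sides → ketone.
  C≡CH: C≡C triple bond → alkyne.
Carboxylic acid appears at: CH(COOH), CH(COOH), CH(COOH) → 3.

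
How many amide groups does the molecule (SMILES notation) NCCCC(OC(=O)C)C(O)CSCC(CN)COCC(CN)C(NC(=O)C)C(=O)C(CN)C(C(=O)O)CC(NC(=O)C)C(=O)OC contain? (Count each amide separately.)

2

–NH2 on an sp³ carbon with no adjacent C=O → amine.
pendant –OC(=O)CH3: an acyloxy group → ester.
–OH on an sp³ carbon → alcohol (secondary).
C–S–C linkage → sulfide (thioether).
pendant –CH2NH2: N on sp³ C, no adjacent C=O → amine.
C–O–C with sp³ carbons on both sides and no adjacent C=O → ether.
pendant –CH2NH2: N on sp³ C, no adjacent C=O → amine.
pendant –NHC(=O)CH3: N bonded to a carbonyl → amide (not amine).
–C(=O)– with carbon on both sides → ketone.
pendant –CH2NH2: N on sp³ C, no adjacent C=O → amine.
pendant –COOH: carbonyl C bonded to C and –OH → carboxylic acid.
pendant –NHC(=O)CH3: N bonded to a carbonyl → amide (not amine).
–C(=O)OCH3: carbonyl C bonded to C and to –OCH3 → ester (not ketone + ether).
Amide appears at: CH(NHCOCH3), CH(NHCOCH3) → 2.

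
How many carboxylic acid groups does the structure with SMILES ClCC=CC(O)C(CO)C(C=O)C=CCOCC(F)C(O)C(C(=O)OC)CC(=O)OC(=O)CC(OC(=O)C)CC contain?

Working along the chain:
  ClCH2: halogen on an sp³ carbon → alkyl halide.
  CH=CH: C=C double bond → alkene.
  CH(OH): –OH on an sp³ carbon → alcohol (secondary).
  CH(CH2OH): pendant –CH2OH on an sp³ backbone C → alcohol.
  CH(CHO): pendant –CHO: carbonyl C bonded to C and H → aldehyde.
  CH=CH: C=C double bond → alkene.
  CH2OCH2: C–O–C with sp³ carbons on both sides and no adjacent C=O → ether.
  CH(F): halogen on an sp³ carbon → alkyl halide.
  CH(OH): –OH on an sp³ carbon → alcohol (secondary).
  CH(COOCH3): pendant –COOCH3: carbonyl C bonded to C and –OCH3 → ester.
  CH2CO-O-COCH2: two acyl groups sharing one oxygen, –C(=O)–O–C(=O)– → anhydride.
  CH(OCOCH3): pendant –OC(=O)CH3: an acyloxy group → ester.
No segment is a carboxylic acid: CH(OH) is alcohol, not carboxylic acid; CH(CH2OH) is alcohol, not carboxylic acid; CH(CHO) is aldehyde, not carboxylic acid. → 0.

0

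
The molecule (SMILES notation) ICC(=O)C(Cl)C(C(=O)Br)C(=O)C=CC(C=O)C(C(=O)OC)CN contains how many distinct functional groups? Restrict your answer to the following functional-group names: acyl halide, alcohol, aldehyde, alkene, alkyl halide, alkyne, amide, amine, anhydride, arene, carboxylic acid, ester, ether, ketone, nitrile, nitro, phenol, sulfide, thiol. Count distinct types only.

halogen on an sp³ carbon → alkyl halide.
–C(=O)– with carbon on both sides → ketone.
halogen on an sp³ carbon → alkyl halide.
pendant –C(=O)X: carbonyl C bonded to C and halogen → acyl halide.
–C(=O)– with carbon on both sides → ketone.
C=C double bond → alkene.
pendant –CHO: carbonyl C bonded to C and H → aldehyde.
pendant –COOCH3: carbonyl C bonded to C and –OCH3 → ester.
–NH2 on an sp³ carbon with no adjacent C=O → amine.
Distinct types present: acyl halide, aldehyde, alkene, alkyl halide, amine, ester, ketone.

7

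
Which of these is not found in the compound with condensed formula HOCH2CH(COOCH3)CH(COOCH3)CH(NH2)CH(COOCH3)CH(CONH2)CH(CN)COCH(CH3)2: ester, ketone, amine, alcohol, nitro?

ester: present (CH(COOCH3) — pendant –COOCH3: carbonyl C bonded to C and –OCH3 → ester).
amine: present (CH(NH2) — –NH2 on an sp³ carbon with no adjacent C=O → amine).
ketone: present (CO — –C(=O)– with carbon on both sides → ketone).
alcohol: present (HOCH2 — HO– on an sp³ carbon → alcohol).
nitro: no segment matches this pattern.

nitro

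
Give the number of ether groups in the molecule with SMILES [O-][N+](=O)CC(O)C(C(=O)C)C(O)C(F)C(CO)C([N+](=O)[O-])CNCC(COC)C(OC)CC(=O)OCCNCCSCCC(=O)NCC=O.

–NO2 on carbon → nitro group.
–OH on an sp³ carbon → alcohol (secondary).
pendant –COCH3: carbonyl C bonded to two carbons → ketone.
–OH on an sp³ carbon → alcohol (secondary).
halogen on an sp³ carbon → alkyl halide.
pendant –CH2OH on an sp³ backbone C → alcohol.
–NO2 on an sp³ carbon → nitro (the N=O is not a carbonyl).
C–N–C with sp³ carbons and no adjacent C=O → amine (secondary).
pendant –CH2OCH3: C–O–C linkage → ether.
pendant –OCH3: C–O–C with sp³ C, no adjacent C=O → ether.
–C(=O)–O–C with C on the carbonyl side → ester.
C–N–C with sp³ carbons and no adjacent C=O → amine (secondary).
C–S–C linkage → sulfide (thioether).
–C(=O)–N– linkage → amide (the N is not an amine).
terminal –CHO: carbonyl C bonded to H and C → aldehyde.
Ether appears at: CH(CH2OCH3), CH(OCH3) → 2.

2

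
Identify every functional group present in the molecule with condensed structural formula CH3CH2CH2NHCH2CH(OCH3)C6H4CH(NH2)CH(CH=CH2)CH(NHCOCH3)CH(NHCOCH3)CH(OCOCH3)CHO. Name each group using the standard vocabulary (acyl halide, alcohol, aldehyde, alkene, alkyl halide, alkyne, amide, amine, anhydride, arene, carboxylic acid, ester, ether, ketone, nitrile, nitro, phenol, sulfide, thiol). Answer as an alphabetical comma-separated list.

aldehyde, alkene, amide, amine, arene, ester, ether

C–N–C with sp³ carbons and no adjacent C=O → amine (secondary).
pendant –OCH3: C–O–C with sp³ C, no adjacent C=O → ether.
para-disubstituted benzene ring → arene.
–NH2 on an sp³ carbon with no adjacent C=O → amine.
pendant –CH=CH2: C=C double bond → alkene.
pendant –NHC(=O)CH3: N bonded to a carbonyl → amide (not amine).
pendant –NHC(=O)CH3: N bonded to a carbonyl → amide (not amine).
pendant –OC(=O)CH3: an acyloxy group → ester.
terminal –CHO: carbonyl C bonded to H and C → aldehyde.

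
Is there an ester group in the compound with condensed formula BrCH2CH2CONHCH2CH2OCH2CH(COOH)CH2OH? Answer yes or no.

no

Working along the chain:
  BrCH2: halogen on an sp³ carbon → alkyl halide.
  CH2CONHCH2: –C(=O)–N– linkage → amide (the N is not an amine).
  CH2OCH2: C–O–C with sp³ carbons on both sides and no adjacent C=O → ether.
  CH(COOH): pendant –COOH: carbonyl C bonded to C and –OH → carboxylic acid.
  CH2OH: –OH on an sp³ carbon → alcohol.
The groups actually present are: alcohol, alkyl halide, amide, carboxylic acid, ether.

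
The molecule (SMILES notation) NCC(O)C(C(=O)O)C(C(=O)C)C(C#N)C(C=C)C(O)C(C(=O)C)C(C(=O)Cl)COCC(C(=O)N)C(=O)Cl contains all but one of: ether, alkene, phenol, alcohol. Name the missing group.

alkene: present (CH(CH=CH2) — pendant –CH=CH2: C=C double bond → alkene).
ether: present (CH2OCH2 — C–O–C with sp³ carbons on both sides and no adjacent C=O → ether).
alcohol: present (CH(OH) — –OH on an sp³ carbon → alcohol (secondary)).
phenol: absent. In CH(OH), the –OH is on an sp³ carbon, not on an aromatic ring, so it is an alcohol.

phenol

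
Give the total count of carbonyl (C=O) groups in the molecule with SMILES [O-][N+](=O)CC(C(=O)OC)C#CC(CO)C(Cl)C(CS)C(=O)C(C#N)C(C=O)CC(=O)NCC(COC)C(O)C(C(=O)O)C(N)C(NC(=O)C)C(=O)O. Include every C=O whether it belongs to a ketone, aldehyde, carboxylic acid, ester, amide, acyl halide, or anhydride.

7

CH(COOCH3): ester, 1 C=O (running total 1).
CO: ketone, 1 C=O (running total 2).
CH(CHO): aldehyde, 1 C=O (running total 3).
CH2CONHCH2: amide, 1 C=O (running total 4).
CH(COOH): carboxylic acid, 1 C=O (running total 5).
CH(NHCOCH3): amide, 1 C=O (running total 6).
COOH: carboxylic acid, 1 C=O (running total 7).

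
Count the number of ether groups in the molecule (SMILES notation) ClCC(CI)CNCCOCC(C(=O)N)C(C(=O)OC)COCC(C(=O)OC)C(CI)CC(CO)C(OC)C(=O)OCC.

3

Taking each segment in turn:
  ClCH2: halogen on an sp³ carbon → alkyl halide.
  CH(CH2I): pendant –CH2X: halogen on sp³ carbon → alkyl halide.
  CH2NHCH2: C–N–C with sp³ carbons and no adjacent C=O → amine (secondary).
  CH2OCH2: C–O–C with sp³ carbons on both sides and no adjacent C=O → ether.
  CH(CONH2): pendant –CONH2: carbonyl C bonded to C and N → amide.
  CH(COOCH3): pendant –COOCH3: carbonyl C bonded to C and –OCH3 → ester.
  CH2OCH2: C–O–C with sp³ carbons on both sides and no adjacent C=O → ether.
  CH(COOCH3): pendant –COOCH3: carbonyl C bonded to C and –OCH3 → ester.
  CH(CH2I): pendant –CH2X: halogen on sp³ carbon → alkyl halide.
  CH(CH2OH): pendant –CH2OH on an sp³ backbone C → alcohol.
  CH(OCH3): pendant –OCH3: C–O–C with sp³ C, no adjacent C=O → ether.
  COOCH2CH3: –C(=O)OCH2CH3: carbonyl C bonded to C and to –OEt → ester.
Ether appears at: CH2OCH2, CH2OCH2, CH(OCH3) → 3.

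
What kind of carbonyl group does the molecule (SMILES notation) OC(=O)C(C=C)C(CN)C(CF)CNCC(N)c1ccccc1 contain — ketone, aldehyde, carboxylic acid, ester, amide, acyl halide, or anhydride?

The carbonyl is in the HOOC segment: –COOH: carbonyl C bonded to –OH and C → carboxylic acid (the –OH is not a separate alcohol).

carboxylic acid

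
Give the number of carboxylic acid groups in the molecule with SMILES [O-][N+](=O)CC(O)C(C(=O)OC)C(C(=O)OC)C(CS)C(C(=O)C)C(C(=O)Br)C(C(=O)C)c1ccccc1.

Working along the chain:
  O2NCH2: –NO2 on carbon → nitro group.
  CH(OH): –OH on an sp³ carbon → alcohol (secondary).
  CH(COOCH3): pendant –COOCH3: carbonyl C bonded to C and –OCH3 → ester.
  CH(COOCH3): pendant –COOCH3: carbonyl C bonded to C and –OCH3 → ester.
  CH(CH2SH): pendant –CH2SH → thiol.
  CH(COCH3): pendant –COCH3: carbonyl C bonded to two carbons → ketone.
  CH(COBr): pendant –C(=O)X: carbonyl C bonded to C and halogen → acyl halide.
  CH(COCH3): pendant –COCH3: carbonyl C bonded to two carbons → ketone.
  C6H5: –C6H5 phenyl ring → arene.
No segment is a carboxylic acid: CH(OH) is alcohol, not carboxylic acid; CH(COOCH3) is ester, not carboxylic acid; CH(COOCH3) is ester, not carboxylic acid. → 0.

0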